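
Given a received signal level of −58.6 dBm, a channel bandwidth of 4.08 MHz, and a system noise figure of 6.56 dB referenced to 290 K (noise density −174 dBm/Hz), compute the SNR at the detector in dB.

42.7 dB

Noise floor: N = −174 + 10 log₁₀(B) + NF
10 log₁₀(4.08×10⁶) = 66.11 dB
N = −174 + 66.11 + 6.56 = −101.33 dBm
SNR = P_sig − N = −58.6 − (−101.33) = 42.73 dB → 42.7 dB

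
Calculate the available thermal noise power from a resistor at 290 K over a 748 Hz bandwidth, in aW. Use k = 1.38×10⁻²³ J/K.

2.99 aW

P_n = kTB = 1.38×10⁻²³ × 290 × 7.48×10² = 2.99×10⁻¹⁸ W = 2.99 aW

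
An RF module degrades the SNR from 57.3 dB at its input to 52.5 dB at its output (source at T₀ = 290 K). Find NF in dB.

4.8 dB

NF (dB) = SNR_in(dB) − SNR_out(dB) when the source is at T₀
NF = 57.3 − 52.5 = 4.8 dB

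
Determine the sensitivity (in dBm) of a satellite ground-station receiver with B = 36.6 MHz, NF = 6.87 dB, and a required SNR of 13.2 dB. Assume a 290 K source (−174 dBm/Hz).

−78.3 dBm

Sensitivity = −174 + 10 log₁₀(B) + NF + SNR_min
= −174 + 75.63 + 6.87 + 13.2
= −78.30 dBm → −78.3 dBm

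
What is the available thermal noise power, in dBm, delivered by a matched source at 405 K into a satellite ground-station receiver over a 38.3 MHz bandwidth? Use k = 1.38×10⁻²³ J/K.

P_n = kTB = 1.38×10⁻²³ × 405 × 3.83×10⁷ = 2.14×10⁻¹³ W
In dBm: 10 log₁₀(2.14×10⁻¹³ / 10⁻³) = −96.7 dBm

−96.7 dBm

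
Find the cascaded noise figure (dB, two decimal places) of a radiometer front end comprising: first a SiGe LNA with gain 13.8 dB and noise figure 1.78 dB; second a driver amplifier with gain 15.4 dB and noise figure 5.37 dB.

Convert to linear (a loss of L dB is a gain of −L dB): F_i = 10^(NF_i/10), G_i = 10^(G_i,dB/10)
  Stage 1: F_1 = 10^(1.78/10) = 1.507, G_1 = 10^(13.8/10) = 23.99
  Stage 2: F_2 = 10^(5.37/10) = 3.443, G_2 = 10^(15.4/10) = 34.67
Friis cascade:
  F = 1.507 + (3.443 − 1)/23.99 = 1.608
NF = 10 log₁₀(1.608) = 2.06 dB

2.06 dB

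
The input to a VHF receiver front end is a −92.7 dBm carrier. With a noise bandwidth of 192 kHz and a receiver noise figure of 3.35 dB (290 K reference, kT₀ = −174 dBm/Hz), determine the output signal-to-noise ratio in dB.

Noise floor: N = −174 + 10 log₁₀(B) + NF
10 log₁₀(1.92×10⁵) = 52.83 dB
N = −174 + 52.83 + 3.35 = −117.82 dBm
SNR = P_sig − N = −92.7 − (−117.82) = 25.12 dB → 25.1 dB

25.1 dB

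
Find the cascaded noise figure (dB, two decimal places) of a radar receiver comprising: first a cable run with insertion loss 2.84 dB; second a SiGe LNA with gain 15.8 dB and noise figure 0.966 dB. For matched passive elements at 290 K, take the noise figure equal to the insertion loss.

Convert to linear (a loss of L dB is a gain of −L dB): F_i = 10^(NF_i/10), G_i = 10^(G_i,dB/10)
  Stage 1: F_1 = 10^(2.84/10) = 1.923, G_1 = 10^(−2.84/10) = 0.5200
  Stage 2: F_2 = 10^(0.966/10) = 1.249, G_2 = 10^(15.8/10) = 38.02
Friis cascade:
  F = 1.923 + (1.249 − 1)/0.5200 = 2.402
NF = 10 log₁₀(2.402) = 3.81 dB

3.81 dB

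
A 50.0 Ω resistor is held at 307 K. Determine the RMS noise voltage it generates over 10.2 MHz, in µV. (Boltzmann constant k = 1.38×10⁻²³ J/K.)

V_n = √(4kTRB)
4kTRB = 4 × 1.38×10⁻²³ × 307 × 5.00×10¹ × 1.02×10⁷ = 8.64×10⁻¹² V²
V_n = √(8.64×10⁻¹²) = 2.94×10⁻⁶ V = 2.94 µV

2.94 µV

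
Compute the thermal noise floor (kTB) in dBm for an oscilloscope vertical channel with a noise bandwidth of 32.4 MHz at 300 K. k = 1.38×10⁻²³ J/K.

P_n = kTB = 1.38×10⁻²³ × 300 × 3.24×10⁷ = 1.34×10⁻¹³ W
In dBm: 10 log₁₀(1.34×10⁻¹³ / 10⁻³) = −98.7 dBm

−98.7 dBm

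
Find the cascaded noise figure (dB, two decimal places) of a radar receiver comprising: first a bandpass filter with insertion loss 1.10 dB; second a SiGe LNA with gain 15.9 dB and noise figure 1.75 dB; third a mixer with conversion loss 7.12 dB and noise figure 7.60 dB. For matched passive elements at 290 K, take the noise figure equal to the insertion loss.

Convert to linear (a loss of L dB is a gain of −L dB): F_i = 10^(NF_i/10), G_i = 10^(G_i,dB/10)
  Stage 1: F_1 = 10^(1.10/10) = 1.288, G_1 = 10^(−1.10/10) = 0.7762
  Stage 2: F_2 = 10^(1.75/10) = 1.496, G_2 = 10^(15.9/10) = 38.90
  Stage 3: F_3 = 10^(7.60/10) = 5.754, G_3 = 10^(−7.12/10) = 0.1941
Friis cascade:
  F = 1.288 + (1.496 − 1)/0.7762 + (5.754 − 1)/30.20 = 2.085
NF = 10 log₁₀(2.085) = 3.19 dB

3.19 dB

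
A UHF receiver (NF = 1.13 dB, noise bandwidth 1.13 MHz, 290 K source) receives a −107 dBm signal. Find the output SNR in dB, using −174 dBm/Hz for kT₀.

5.3 dB

Noise floor: N = −174 + 10 log₁₀(B) + NF
10 log₁₀(1.13×10⁶) = 60.53 dB
N = −174 + 60.53 + 1.13 = −112.34 dBm
SNR = P_sig − N = −107 − (−112.34) = 5.34 dB → 5.3 dB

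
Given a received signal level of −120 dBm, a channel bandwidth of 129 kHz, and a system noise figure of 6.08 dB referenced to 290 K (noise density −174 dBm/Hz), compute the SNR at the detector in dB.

−3.2 dB

Noise floor: N = −174 + 10 log₁₀(B) + NF
10 log₁₀(1.29×10⁵) = 51.11 dB
N = −174 + 51.11 + 6.08 = −116.81 dBm
SNR = P_sig − N = −120 − (−116.81) = −3.19 dB → −3.2 dB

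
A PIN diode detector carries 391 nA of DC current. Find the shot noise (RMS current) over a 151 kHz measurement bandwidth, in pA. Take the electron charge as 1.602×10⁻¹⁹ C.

I_n = √(2qI·B)
2qI·B = 2 × 1.602×10⁻¹⁹ × 3.91×10⁻⁷ × 1.51×10⁵ = 1.89×10⁻²⁰ A²
I_n = √(1.89×10⁻²⁰) = 1.38×10⁻¹⁰ A = 138 pA

138 pA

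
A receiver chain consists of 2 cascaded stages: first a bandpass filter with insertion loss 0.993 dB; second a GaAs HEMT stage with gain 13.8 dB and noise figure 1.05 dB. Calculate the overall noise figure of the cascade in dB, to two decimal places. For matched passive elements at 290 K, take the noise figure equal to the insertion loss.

2.04 dB

Convert to linear (a loss of L dB is a gain of −L dB): F_i = 10^(NF_i/10), G_i = 10^(G_i,dB/10)
  Stage 1: F_1 = 10^(0.993/10) = 1.257, G_1 = 10^(−0.993/10) = 0.7956
  Stage 2: F_2 = 10^(1.05/10) = 1.274, G_2 = 10^(13.8/10) = 23.99
Friis cascade:
  F = 1.257 + (1.274 − 1)/0.7956 = 1.601
NF = 10 log₁₀(1.601) = 2.04 dB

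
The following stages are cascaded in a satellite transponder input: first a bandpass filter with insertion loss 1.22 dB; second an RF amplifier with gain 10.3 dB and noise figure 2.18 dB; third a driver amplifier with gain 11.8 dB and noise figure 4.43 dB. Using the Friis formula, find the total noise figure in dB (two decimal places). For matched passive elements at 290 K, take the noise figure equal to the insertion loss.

Convert to linear (a loss of L dB is a gain of −L dB): F_i = 10^(NF_i/10), G_i = 10^(G_i,dB/10)
  Stage 1: F_1 = 10^(1.22/10) = 1.324, G_1 = 10^(−1.22/10) = 0.7551
  Stage 2: F_2 = 10^(2.18/10) = 1.652, G_2 = 10^(10.3/10) = 10.72
  Stage 3: F_3 = 10^(4.43/10) = 2.773, G_3 = 10^(11.8/10) = 15.14
Friis cascade:
  F = 1.324 + (1.652 − 1)/0.7551 + (2.773 − 1)/8.091 = 2.407
NF = 10 log₁₀(2.407) = 3.81 dB

3.81 dB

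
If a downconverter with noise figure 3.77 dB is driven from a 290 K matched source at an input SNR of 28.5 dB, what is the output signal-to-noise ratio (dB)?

By definition F = SNR_in/SNR_out, so in dB: SNR_out = SNR_in − NF
SNR_out = 28.5 − 3.77 = 24.73 dB

24.73 dB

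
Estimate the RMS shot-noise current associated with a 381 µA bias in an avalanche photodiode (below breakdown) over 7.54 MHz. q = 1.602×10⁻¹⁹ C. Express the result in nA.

I_n = √(2qI·B)
2qI·B = 2 × 1.602×10⁻¹⁹ × 3.81×10⁻⁴ × 7.54×10⁶ = 9.20×10⁻¹⁶ A²
I_n = √(9.20×10⁻¹⁶) = 3.03×10⁻⁸ A = 30.3 nA

30.3 nA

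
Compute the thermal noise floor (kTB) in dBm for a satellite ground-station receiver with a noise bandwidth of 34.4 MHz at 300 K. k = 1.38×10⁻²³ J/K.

P_n = kTB = 1.38×10⁻²³ × 300 × 3.44×10⁷ = 1.42×10⁻¹³ W
In dBm: 10 log₁₀(1.42×10⁻¹³ / 10⁻³) = −98.5 dBm

−98.5 dBm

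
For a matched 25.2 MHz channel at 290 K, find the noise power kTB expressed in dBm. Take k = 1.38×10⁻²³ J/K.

P_n = kTB = 1.38×10⁻²³ × 290 × 2.52×10⁷ = 1.01×10⁻¹³ W
In dBm: 10 log₁₀(1.01×10⁻¹³ / 10⁻³) = −100.0 dBm

−100.0 dBm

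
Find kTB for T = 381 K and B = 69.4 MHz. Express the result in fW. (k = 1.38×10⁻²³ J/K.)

365 fW

P_n = kTB = 1.38×10⁻²³ × 381 × 6.94×10⁷ = 3.65×10⁻¹³ W = 365 fW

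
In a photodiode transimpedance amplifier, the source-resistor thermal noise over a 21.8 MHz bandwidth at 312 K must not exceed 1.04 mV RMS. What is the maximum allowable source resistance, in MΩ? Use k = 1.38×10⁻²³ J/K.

Johnson–Nyquist: V_n = √(4kTRB) ⇒ R = V_n² / (4kTB)
4kTB = 4 × 1.38×10⁻²³ × 312 × 2.18×10⁷ = 3.75×10⁻¹³
R = (1.04×10⁻³)² / 3.75×10⁻¹³ = 2.88×10⁶ Ω = 2.88 MΩ

2.88 MΩ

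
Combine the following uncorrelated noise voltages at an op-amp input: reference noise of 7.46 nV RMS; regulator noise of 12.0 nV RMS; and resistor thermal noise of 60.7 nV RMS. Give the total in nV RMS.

Uncorrelated sources add in power (mean-square): V_tot = √(ΣV_i²)
V_tot = √[(7.46×10⁻⁹)² + (1.20×10⁻⁸)² + (6.07×10⁻⁸)²] = 6.23×10⁻⁸ V = 62.3 nV

62.3 nV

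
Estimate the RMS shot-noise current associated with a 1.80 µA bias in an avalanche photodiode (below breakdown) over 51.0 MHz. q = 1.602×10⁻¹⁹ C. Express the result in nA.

I_n = √(2qI·B)
2qI·B = 2 × 1.602×10⁻¹⁹ × 1.80×10⁻⁶ × 5.10×10⁷ = 2.94×10⁻¹⁷ A²
I_n = √(2.94×10⁻¹⁷) = 5.42×10⁻⁹ A = 5.42 nA

5.42 nA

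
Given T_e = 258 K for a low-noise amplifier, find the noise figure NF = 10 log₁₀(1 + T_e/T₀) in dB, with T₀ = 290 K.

F = 1 + T_e/T₀ = 1 + 258/290 = 1.88966
NF = 10 log₁₀(1.88966) = 2.76 dB

2.76 dB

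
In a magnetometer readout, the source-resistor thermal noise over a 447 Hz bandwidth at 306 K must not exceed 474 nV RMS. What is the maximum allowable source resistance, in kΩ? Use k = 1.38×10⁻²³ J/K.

29.8 kΩ

Johnson–Nyquist: V_n = √(4kTRB) ⇒ R = V_n² / (4kTB)
4kTB = 4 × 1.38×10⁻²³ × 306 × 4.47×10² = 7.55×10⁻¹⁸
R = (4.74×10⁻⁷)² / 7.55×10⁻¹⁸ = 2.98×10⁴ Ω = 29.8 kΩ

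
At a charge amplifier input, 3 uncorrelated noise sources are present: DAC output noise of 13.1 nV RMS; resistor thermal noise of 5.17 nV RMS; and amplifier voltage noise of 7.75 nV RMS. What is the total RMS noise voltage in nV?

16.1 nV

Uncorrelated sources add in power (mean-square): V_tot = √(ΣV_i²)
V_tot = √[(1.31×10⁻⁸)² + (5.17×10⁻⁹)² + (7.75×10⁻⁹)²] = 1.61×10⁻⁸ V = 16.1 nV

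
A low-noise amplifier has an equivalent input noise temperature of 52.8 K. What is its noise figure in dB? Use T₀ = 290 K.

F = 1 + T_e/T₀ = 1 + 52.8/290 = 1.18207
NF = 10 log₁₀(1.18207) = 0.726 dB

0.726 dB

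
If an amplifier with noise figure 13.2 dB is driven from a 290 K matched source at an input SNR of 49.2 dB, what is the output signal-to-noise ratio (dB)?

36.0 dB

By definition F = SNR_in/SNR_out, so in dB: SNR_out = SNR_in − NF
SNR_out = 49.2 − 13.2 = 36.0 dB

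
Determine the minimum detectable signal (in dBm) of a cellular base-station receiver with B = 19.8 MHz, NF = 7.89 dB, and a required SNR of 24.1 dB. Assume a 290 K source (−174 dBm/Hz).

−69.0 dBm

Sensitivity = −174 + 10 log₁₀(B) + NF + SNR_min
= −174 + 72.97 + 7.89 + 24.1
= −69.04 dBm → −69.0 dBm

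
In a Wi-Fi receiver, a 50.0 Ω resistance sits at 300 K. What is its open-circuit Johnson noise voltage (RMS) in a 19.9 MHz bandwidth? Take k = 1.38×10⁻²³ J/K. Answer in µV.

V_n = √(4kTRB)
4kTRB = 4 × 1.38×10⁻²³ × 300 × 5.00×10¹ × 1.99×10⁷ = 1.65×10⁻¹¹ V²
V_n = √(1.65×10⁻¹¹) = 4.06×10⁻⁶ V = 4.06 µV

4.06 µV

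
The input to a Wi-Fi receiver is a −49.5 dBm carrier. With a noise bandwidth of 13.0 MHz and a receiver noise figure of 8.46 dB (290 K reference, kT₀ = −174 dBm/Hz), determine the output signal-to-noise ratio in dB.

44.9 dB

Noise floor: N = −174 + 10 log₁₀(B) + NF
10 log₁₀(1.30×10⁷) = 71.14 dB
N = −174 + 71.14 + 8.46 = −94.40 dBm
SNR = P_sig − N = −49.5 − (−94.40) = 44.90 dB → 44.9 dB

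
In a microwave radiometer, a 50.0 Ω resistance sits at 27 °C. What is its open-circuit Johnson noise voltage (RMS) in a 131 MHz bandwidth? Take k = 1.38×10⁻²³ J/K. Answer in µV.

T = 27 °C + 273.15 = 300.15 K
V_n = √(4kTRB)
4kTRB = 4 × 1.38×10⁻²³ × 300.15 × 5.00×10¹ × 1.31×10⁸ = 1.09×10⁻¹⁰ V²
V_n = √(1.09×10⁻¹⁰) = 1.04×10⁻⁵ V = 10.4 µV

10.4 µV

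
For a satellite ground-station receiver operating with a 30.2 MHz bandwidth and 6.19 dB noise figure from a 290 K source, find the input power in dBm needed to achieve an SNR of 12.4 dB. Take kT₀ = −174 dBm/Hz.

−80.6 dBm

Sensitivity = −174 + 10 log₁₀(B) + NF + SNR_min
= −174 + 74.8 + 6.19 + 12.4
= −80.61 dBm → −80.6 dBm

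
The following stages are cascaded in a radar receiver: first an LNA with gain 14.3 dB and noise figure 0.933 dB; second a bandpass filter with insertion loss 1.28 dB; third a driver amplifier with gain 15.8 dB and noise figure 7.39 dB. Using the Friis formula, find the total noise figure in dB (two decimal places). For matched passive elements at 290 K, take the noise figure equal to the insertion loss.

Convert to linear (a loss of L dB is a gain of −L dB): F_i = 10^(NF_i/10), G_i = 10^(G_i,dB/10)
  Stage 1: F_1 = 10^(0.933/10) = 1.240, G_1 = 10^(14.3/10) = 26.92
  Stage 2: F_2 = 10^(1.28/10) = 1.343, G_2 = 10^(−1.28/10) = 0.7447
  Stage 3: F_3 = 10^(7.39/10) = 5.483, G_3 = 10^(15.8/10) = 38.02
Friis cascade:
  F = 1.240 + (1.343 − 1)/26.92 + (5.483 − 1)/20.04 = 1.476
NF = 10 log₁₀(1.476) = 1.69 dB

1.69 dB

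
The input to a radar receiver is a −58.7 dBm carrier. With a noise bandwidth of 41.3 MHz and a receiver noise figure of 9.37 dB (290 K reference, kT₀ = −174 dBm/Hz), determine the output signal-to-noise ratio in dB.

Noise floor: N = −174 + 10 log₁₀(B) + NF
10 log₁₀(4.13×10⁷) = 76.16 dB
N = −174 + 76.16 + 9.37 = −88.47 dBm
SNR = P_sig − N = −58.7 − (−88.47) = 29.77 dB → 29.8 dB

29.8 dB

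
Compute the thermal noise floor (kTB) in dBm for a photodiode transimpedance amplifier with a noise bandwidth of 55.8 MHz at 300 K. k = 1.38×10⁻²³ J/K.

P_n = kTB = 1.38×10⁻²³ × 300 × 5.58×10⁷ = 2.31×10⁻¹³ W
In dBm: 10 log₁₀(2.31×10⁻¹³ / 10⁻³) = −96.4 dBm

−96.4 dBm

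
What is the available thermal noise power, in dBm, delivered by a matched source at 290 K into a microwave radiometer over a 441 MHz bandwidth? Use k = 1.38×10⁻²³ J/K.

−87.5 dBm

P_n = kTB = 1.38×10⁻²³ × 290 × 4.41×10⁸ = 1.76×10⁻¹² W
In dBm: 10 log₁₀(1.76×10⁻¹² / 10⁻³) = −87.5 dBm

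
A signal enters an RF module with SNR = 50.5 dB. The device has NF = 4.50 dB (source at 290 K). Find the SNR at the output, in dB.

By definition F = SNR_in/SNR_out, so in dB: SNR_out = SNR_in − NF
SNR_out = 50.5 − 4.50 = 46.00 dB

46.00 dB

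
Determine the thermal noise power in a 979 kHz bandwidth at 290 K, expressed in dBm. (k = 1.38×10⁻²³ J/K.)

P_n = kTB = 1.38×10⁻²³ × 290 × 9.79×10⁵ = 3.92×10⁻¹⁵ W
In dBm: 10 log₁₀(3.92×10⁻¹⁵ / 10⁻³) = −114.1 dBm

−114.1 dBm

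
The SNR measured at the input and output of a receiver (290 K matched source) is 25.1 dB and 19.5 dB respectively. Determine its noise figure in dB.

5.6 dB

NF (dB) = SNR_in(dB) − SNR_out(dB) when the source is at T₀
NF = 25.1 − 19.5 = 5.6 dB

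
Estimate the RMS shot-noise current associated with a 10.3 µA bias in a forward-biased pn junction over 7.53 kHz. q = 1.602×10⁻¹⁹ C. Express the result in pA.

158 pA

I_n = √(2qI·B)
2qI·B = 2 × 1.602×10⁻¹⁹ × 1.03×10⁻⁵ × 7.53×10³ = 2.48×10⁻²⁰ A²
I_n = √(2.48×10⁻²⁰) = 1.58×10⁻¹⁰ A = 158 pA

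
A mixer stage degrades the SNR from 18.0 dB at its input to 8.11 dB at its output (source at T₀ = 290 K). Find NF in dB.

9.89 dB

NF (dB) = SNR_in(dB) − SNR_out(dB) when the source is at T₀
NF = 18.0 − 8.11 = 9.89 dB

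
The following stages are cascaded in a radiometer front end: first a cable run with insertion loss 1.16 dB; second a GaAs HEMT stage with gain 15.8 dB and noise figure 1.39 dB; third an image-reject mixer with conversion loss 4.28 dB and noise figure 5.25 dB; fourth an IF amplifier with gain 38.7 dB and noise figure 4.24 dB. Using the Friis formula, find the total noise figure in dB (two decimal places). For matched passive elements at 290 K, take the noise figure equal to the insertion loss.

Convert to linear (a loss of L dB is a gain of −L dB): F_i = 10^(NF_i/10), G_i = 10^(G_i,dB/10)
  Stage 1: F_1 = 10^(1.16/10) = 1.306, G_1 = 10^(−1.16/10) = 0.7656
  Stage 2: F_2 = 10^(1.39/10) = 1.377, G_2 = 10^(15.8/10) = 38.02
  Stage 3: F_3 = 10^(5.25/10) = 3.350, G_3 = 10^(−4.28/10) = 0.3733
  Stage 4: F_4 = 10^(4.24/10) = 2.655, G_4 = 10^(38.7/10) = 7413
Friis cascade:
  F = 1.306 + (1.377 − 1)/0.7656 + (3.350 − 1)/29.11 + (2.655 − 1)/10.86 = 2.032
NF = 10 log₁₀(2.032) = 3.08 dB

3.08 dB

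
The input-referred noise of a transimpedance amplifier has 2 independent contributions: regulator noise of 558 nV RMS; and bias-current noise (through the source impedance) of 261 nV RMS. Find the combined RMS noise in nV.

Uncorrelated sources add in power (mean-square): V_tot = √(ΣV_i²)
V_tot = √[(5.58×10⁻⁷)² + (2.61×10⁻⁷)²] = 6.16×10⁻⁷ V = 616 nV

616 nV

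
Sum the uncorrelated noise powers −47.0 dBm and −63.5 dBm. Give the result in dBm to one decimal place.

Convert to linear, add, convert back:
P₁ = 2.00×10⁻⁸ W, P₂ = 4.47×10⁻¹⁰ W
P_tot = 2.04×10⁻⁸ W → 10 log₁₀(P_tot / 10⁻³) = −46.9 dBm

−46.9 dBm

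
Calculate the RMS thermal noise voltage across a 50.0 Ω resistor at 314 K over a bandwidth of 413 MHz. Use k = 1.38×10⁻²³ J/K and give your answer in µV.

V_n = √(4kTRB)
4kTRB = 4 × 1.38×10⁻²³ × 314 × 5.00×10¹ × 4.13×10⁸ = 3.58×10⁻¹⁰ V²
V_n = √(3.58×10⁻¹⁰) = 1.89×10⁻⁵ V = 18.9 µV

18.9 µV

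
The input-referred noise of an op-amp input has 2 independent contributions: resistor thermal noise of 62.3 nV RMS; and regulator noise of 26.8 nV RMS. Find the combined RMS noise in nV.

67.8 nV

Uncorrelated sources add in power (mean-square): V_tot = √(ΣV_i²)
V_tot = √[(6.23×10⁻⁸)² + (2.68×10⁻⁸)²] = 6.78×10⁻⁸ V = 67.8 nV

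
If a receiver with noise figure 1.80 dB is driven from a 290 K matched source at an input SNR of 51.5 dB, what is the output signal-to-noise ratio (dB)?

49.70 dB

By definition F = SNR_in/SNR_out, so in dB: SNR_out = SNR_in − NF
SNR_out = 51.5 − 1.80 = 49.70 dB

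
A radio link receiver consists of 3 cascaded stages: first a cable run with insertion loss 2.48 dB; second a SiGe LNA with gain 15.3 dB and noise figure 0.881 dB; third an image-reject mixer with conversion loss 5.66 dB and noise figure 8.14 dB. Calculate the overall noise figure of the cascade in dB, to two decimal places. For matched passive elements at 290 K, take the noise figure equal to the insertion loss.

Convert to linear (a loss of L dB is a gain of −L dB): F_i = 10^(NF_i/10), G_i = 10^(G_i,dB/10)
  Stage 1: F_1 = 10^(2.48/10) = 1.770, G_1 = 10^(−2.48/10) = 0.5649
  Stage 2: F_2 = 10^(0.881/10) = 1.225, G_2 = 10^(15.3/10) = 33.88
  Stage 3: F_3 = 10^(8.14/10) = 6.516, G_3 = 10^(−5.66/10) = 0.2716
Friis cascade:
  F = 1.770 + (1.225 − 1)/0.5649 + (6.516 − 1)/19.14 = 2.456
NF = 10 log₁₀(2.456) = 3.90 dB

3.90 dB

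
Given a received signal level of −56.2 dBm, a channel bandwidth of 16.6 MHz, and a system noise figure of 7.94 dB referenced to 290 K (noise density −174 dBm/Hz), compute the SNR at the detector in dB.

37.7 dB

Noise floor: N = −174 + 10 log₁₀(B) + NF
10 log₁₀(1.66×10⁷) = 72.2 dB
N = −174 + 72.2 + 7.94 = −93.86 dBm
SNR = P_sig − N = −56.2 − (−93.86) = 37.66 dB → 37.7 dB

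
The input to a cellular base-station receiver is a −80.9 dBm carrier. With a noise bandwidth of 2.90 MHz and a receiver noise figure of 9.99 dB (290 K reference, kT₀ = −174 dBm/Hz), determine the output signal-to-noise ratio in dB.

Noise floor: N = −174 + 10 log₁₀(B) + NF
10 log₁₀(2.90×10⁶) = 64.62 dB
N = −174 + 64.62 + 9.99 = −99.39 dBm
SNR = P_sig − N = −80.9 − (−99.39) = 18.49 dB → 18.5 dB

18.5 dB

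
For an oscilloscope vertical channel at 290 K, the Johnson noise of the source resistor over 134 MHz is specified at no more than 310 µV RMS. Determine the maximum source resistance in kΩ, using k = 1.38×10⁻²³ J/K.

Johnson–Nyquist: V_n = √(4kTRB) ⇒ R = V_n² / (4kTB)
4kTB = 4 × 1.38×10⁻²³ × 290 × 1.34×10⁸ = 2.15×10⁻¹²
R = (3.10×10⁻⁴)² / 2.15×10⁻¹² = 4.48×10⁴ Ω = 44.8 kΩ

44.8 kΩ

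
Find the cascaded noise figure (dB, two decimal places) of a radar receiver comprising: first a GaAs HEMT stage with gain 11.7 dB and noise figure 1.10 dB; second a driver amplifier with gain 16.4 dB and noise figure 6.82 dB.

1.89 dB

Convert to linear (a loss of L dB is a gain of −L dB): F_i = 10^(NF_i/10), G_i = 10^(G_i,dB/10)
  Stage 1: F_1 = 10^(1.10/10) = 1.288, G_1 = 10^(11.7/10) = 14.79
  Stage 2: F_2 = 10^(6.82/10) = 4.808, G_2 = 10^(16.4/10) = 43.65
Friis cascade:
  F = 1.288 + (4.808 − 1)/14.79 = 1.546
NF = 10 log₁₀(1.546) = 1.89 dB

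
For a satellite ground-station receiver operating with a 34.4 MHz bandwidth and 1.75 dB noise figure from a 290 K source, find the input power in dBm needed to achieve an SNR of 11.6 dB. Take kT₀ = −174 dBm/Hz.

−85.3 dBm

Sensitivity = −174 + 10 log₁₀(B) + NF + SNR_min
= −174 + 75.37 + 1.75 + 11.6
= −85.28 dBm → −85.3 dBm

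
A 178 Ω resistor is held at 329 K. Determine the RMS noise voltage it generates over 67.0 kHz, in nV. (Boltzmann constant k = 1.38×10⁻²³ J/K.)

465 nV

V_n = √(4kTRB)
4kTRB = 4 × 1.38×10⁻²³ × 329 × 1.78×10² × 6.70×10⁴ = 2.17×10⁻¹³ V²
V_n = √(2.17×10⁻¹³) = 4.65×10⁻⁷ V = 465 nV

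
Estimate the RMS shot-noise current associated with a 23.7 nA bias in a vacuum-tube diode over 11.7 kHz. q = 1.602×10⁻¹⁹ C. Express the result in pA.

I_n = √(2qI·B)
2qI·B = 2 × 1.602×10⁻¹⁹ × 2.37×10⁻⁸ × 1.17×10⁴ = 8.88×10⁻²³ A²
I_n = √(8.88×10⁻²³) = 9.43×10⁻¹² A = 9.43 pA

9.43 pA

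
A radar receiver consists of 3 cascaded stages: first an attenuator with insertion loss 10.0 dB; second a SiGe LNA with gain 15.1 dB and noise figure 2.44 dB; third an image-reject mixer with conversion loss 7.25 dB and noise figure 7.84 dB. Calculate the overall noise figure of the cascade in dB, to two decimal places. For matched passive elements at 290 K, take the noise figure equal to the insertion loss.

Convert to linear (a loss of L dB is a gain of −L dB): F_i = 10^(NF_i/10), G_i = 10^(G_i,dB/10)
  Stage 1: F_1 = 10^(10.0/10) = 10.00, G_1 = 10^(−10.0/10) = 0.1000
  Stage 2: F_2 = 10^(2.44/10) = 1.754, G_2 = 10^(15.1/10) = 32.36
  Stage 3: F_3 = 10^(7.84/10) = 6.081, G_3 = 10^(−7.25/10) = 0.1884
Friis cascade:
  F = 10.00 + (1.754 − 1)/0.1000 + (6.081 − 1)/3.236 = 19.11
NF = 10 log₁₀(19.11) = 12.81 dB

12.81 dB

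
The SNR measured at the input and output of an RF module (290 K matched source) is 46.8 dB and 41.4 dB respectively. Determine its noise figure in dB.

5.4 dB

NF (dB) = SNR_in(dB) − SNR_out(dB) when the source is at T₀
NF = 46.8 − 41.4 = 5.4 dB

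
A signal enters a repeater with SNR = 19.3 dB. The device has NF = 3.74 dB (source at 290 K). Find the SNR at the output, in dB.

15.56 dB

By definition F = SNR_in/SNR_out, so in dB: SNR_out = SNR_in − NF
SNR_out = 19.3 − 3.74 = 15.56 dB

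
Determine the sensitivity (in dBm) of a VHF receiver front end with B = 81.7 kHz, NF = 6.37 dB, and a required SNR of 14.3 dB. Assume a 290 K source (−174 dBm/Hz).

Sensitivity = −174 + 10 log₁₀(B) + NF + SNR_min
= −174 + 49.12 + 6.37 + 14.3
= −104.21 dBm → −104.2 dBm

−104.2 dBm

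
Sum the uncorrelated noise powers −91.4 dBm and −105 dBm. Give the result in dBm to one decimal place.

Convert to linear, add, convert back:
P₁ = 7.24×10⁻¹³ W, P₂ = 3.16×10⁻¹⁴ W
P_tot = 7.56×10⁻¹³ W → 10 log₁₀(P_tot / 10⁻³) = −91.2 dBm

−91.2 dBm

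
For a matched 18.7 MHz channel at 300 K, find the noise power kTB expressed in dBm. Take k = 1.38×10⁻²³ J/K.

−101.1 dBm

P_n = kTB = 1.38×10⁻²³ × 300 × 1.87×10⁷ = 7.74×10⁻¹⁴ W
In dBm: 10 log₁₀(7.74×10⁻¹⁴ / 10⁻³) = −101.1 dBm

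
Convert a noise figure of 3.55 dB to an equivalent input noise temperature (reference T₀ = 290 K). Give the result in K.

367 K

F = 10^(3.55/10) = 2.26464
T_e = (F − 1)·T₀ = (2.26464 − 1) × 290 = 367 K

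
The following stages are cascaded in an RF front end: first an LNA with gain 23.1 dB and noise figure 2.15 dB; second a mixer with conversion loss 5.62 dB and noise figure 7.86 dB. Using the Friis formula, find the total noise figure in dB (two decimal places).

2.22 dB

Convert to linear (a loss of L dB is a gain of −L dB): F_i = 10^(NF_i/10), G_i = 10^(G_i,dB/10)
  Stage 1: F_1 = 10^(2.15/10) = 1.641, G_1 = 10^(23.1/10) = 204.2
  Stage 2: F_2 = 10^(7.86/10) = 6.109, G_2 = 10^(−5.62/10) = 0.2742
Friis cascade:
  F = 1.641 + (6.109 − 1)/204.2 = 1.666
NF = 10 log₁₀(1.666) = 2.22 dB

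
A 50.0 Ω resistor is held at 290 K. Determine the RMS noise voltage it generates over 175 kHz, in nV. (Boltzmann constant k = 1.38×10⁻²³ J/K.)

374 nV

V_n = √(4kTRB)
4kTRB = 4 × 1.38×10⁻²³ × 290 × 5.00×10¹ × 1.75×10⁵ = 1.40×10⁻¹³ V²
V_n = √(1.40×10⁻¹³) = 3.74×10⁻⁷ V = 374 nV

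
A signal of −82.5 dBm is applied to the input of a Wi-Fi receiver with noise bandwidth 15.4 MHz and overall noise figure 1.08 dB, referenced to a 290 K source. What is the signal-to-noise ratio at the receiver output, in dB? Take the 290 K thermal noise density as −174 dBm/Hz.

Noise floor: N = −174 + 10 log₁₀(B) + NF
10 log₁₀(1.54×10⁷) = 71.88 dB
N = −174 + 71.88 + 1.08 = −101.04 dBm
SNR = P_sig − N = −82.5 − (−101.04) = 18.54 dB → 18.5 dB

18.5 dB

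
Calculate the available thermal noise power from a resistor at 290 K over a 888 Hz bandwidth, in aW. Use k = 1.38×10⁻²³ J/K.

P_n = kTB = 1.38×10⁻²³ × 290 × 8.88×10² = 3.55×10⁻¹⁸ W = 3.55 aW

3.55 aW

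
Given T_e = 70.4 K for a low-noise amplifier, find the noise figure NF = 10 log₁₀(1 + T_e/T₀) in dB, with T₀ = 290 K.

F = 1 + T_e/T₀ = 1 + 70.4/290 = 1.24276
NF = 10 log₁₀(1.24276) = 0.944 dB

0.944 dB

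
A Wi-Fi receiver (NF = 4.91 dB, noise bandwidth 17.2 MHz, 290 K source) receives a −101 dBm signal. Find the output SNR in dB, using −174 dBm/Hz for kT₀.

Noise floor: N = −174 + 10 log₁₀(B) + NF
10 log₁₀(1.72×10⁷) = 72.36 dB
N = −174 + 72.36 + 4.91 = −96.73 dBm
SNR = P_sig − N = −101 − (−96.73) = −4.27 dB → −4.3 dB

−4.3 dB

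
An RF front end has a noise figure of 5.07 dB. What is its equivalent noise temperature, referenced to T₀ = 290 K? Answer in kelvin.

642 K

F = 10^(5.07/10) = 3.21366
T_e = (F − 1)·T₀ = (3.21366 − 1) × 290 = 642 K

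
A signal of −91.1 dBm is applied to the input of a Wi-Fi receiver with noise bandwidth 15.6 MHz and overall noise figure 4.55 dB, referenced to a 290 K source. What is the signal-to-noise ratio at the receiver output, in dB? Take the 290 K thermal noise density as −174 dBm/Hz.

Noise floor: N = −174 + 10 log₁₀(B) + NF
10 log₁₀(1.56×10⁷) = 71.93 dB
N = −174 + 71.93 + 4.55 = −97.52 dBm
SNR = P_sig − N = −91.1 − (−97.52) = 6.42 dB → 6.4 dB

6.4 dB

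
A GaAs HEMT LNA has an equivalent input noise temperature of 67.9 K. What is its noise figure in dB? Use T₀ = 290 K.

0.914 dB

F = 1 + T_e/T₀ = 1 + 67.9/290 = 1.23414
NF = 10 log₁₀(1.23414) = 0.914 dB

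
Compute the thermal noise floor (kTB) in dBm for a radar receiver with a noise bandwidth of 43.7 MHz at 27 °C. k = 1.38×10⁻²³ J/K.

−97.4 dBm

T = 27 °C + 273.15 = 300.15 K
P_n = kTB = 1.38×10⁻²³ × 300.15 × 4.37×10⁷ = 1.81×10⁻¹³ W
In dBm: 10 log₁₀(1.81×10⁻¹³ / 10⁻³) = −97.4 dBm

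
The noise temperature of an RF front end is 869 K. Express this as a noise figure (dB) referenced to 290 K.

6.02 dB

F = 1 + T_e/T₀ = 1 + 869/290 = 3.99655
NF = 10 log₁₀(3.99655) = 6.02 dB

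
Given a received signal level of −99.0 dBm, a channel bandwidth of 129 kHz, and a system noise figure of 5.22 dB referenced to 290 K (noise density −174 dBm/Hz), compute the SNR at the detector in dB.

18.7 dB

Noise floor: N = −174 + 10 log₁₀(B) + NF
10 log₁₀(1.29×10⁵) = 51.11 dB
N = −174 + 51.11 + 5.22 = −117.67 dBm
SNR = P_sig − N = −99.0 − (−117.67) = 18.67 dB → 18.7 dB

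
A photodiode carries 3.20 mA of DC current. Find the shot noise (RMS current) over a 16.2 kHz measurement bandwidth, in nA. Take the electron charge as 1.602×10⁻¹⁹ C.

I_n = √(2qI·B)
2qI·B = 2 × 1.602×10⁻¹⁹ × 3.20×10⁻³ × 1.62×10⁴ = 1.66×10⁻¹⁷ A²
I_n = √(1.66×10⁻¹⁷) = 4.08×10⁻⁹ A = 4.08 nA

4.08 nA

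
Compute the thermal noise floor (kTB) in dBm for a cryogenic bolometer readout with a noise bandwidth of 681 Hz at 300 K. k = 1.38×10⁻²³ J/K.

P_n = kTB = 1.38×10⁻²³ × 300 × 6.81×10² = 2.82×10⁻¹⁸ W
In dBm: 10 log₁₀(2.82×10⁻¹⁸ / 10⁻³) = −145.5 dBm

−145.5 dBm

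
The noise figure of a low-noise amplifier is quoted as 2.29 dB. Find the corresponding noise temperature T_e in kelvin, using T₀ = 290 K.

F = 10^(2.29/10) = 1.69434
T_e = (F − 1)·T₀ = (1.69434 − 1) × 290 = 201 K

201 K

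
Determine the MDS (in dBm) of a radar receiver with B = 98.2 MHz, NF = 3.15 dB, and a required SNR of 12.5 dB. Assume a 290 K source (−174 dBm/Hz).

Sensitivity = −174 + 10 log₁₀(B) + NF + SNR_min
= −174 + 79.92 + 3.15 + 12.5
= −78.43 dBm → −78.4 dBm

−78.4 dBm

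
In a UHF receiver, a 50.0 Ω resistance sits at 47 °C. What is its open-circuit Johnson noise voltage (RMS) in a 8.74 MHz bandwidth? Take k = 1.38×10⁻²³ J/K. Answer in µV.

T = 47 °C + 273.15 = 320.15 K
V_n = √(4kTRB)
4kTRB = 4 × 1.38×10⁻²³ × 320.15 × 5.00×10¹ × 8.74×10⁶ = 7.72×10⁻¹² V²
V_n = √(7.72×10⁻¹²) = 2.78×10⁻⁶ V = 2.78 µV

2.78 µV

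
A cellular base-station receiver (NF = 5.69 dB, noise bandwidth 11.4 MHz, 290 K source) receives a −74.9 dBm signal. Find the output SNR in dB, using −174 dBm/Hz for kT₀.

22.8 dB

Noise floor: N = −174 + 10 log₁₀(B) + NF
10 log₁₀(1.14×10⁷) = 70.57 dB
N = −174 + 70.57 + 5.69 = −97.74 dBm
SNR = P_sig − N = −74.9 − (−97.74) = 22.84 dB → 22.8 dB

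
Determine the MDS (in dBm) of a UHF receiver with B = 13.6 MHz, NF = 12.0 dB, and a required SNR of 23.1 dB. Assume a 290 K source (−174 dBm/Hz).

−67.6 dBm

Sensitivity = −174 + 10 log₁₀(B) + NF + SNR_min
= −174 + 71.34 + 12.0 + 23.1
= −67.56 dBm → −67.6 dBm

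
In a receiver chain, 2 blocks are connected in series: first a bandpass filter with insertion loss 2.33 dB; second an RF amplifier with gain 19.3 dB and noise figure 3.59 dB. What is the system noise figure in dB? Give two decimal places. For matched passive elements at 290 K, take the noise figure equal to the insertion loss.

5.92 dB

Convert to linear (a loss of L dB is a gain of −L dB): F_i = 10^(NF_i/10), G_i = 10^(G_i,dB/10)
  Stage 1: F_1 = 10^(2.33/10) = 1.710, G_1 = 10^(−2.33/10) = 0.5848
  Stage 2: F_2 = 10^(3.59/10) = 2.286, G_2 = 10^(19.3/10) = 85.11
Friis cascade:
  F = 1.710 + (2.286 − 1)/0.5848 = 3.908
NF = 10 log₁₀(3.908) = 5.92 dB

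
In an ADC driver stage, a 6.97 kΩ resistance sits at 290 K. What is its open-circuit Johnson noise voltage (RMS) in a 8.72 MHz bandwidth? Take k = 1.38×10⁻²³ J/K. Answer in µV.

V_n = √(4kTRB)
4kTRB = 4 × 1.38×10⁻²³ × 290 × 6.97×10³ × 8.72×10⁶ = 9.73×10⁻¹⁰ V²
V_n = √(9.73×10⁻¹⁰) = 3.12×10⁻⁵ V = 31.2 µV

31.2 µV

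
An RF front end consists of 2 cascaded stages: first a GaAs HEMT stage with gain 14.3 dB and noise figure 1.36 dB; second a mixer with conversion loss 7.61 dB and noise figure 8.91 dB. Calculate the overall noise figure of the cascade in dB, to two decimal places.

Convert to linear (a loss of L dB is a gain of −L dB): F_i = 10^(NF_i/10), G_i = 10^(G_i,dB/10)
  Stage 1: F_1 = 10^(1.36/10) = 1.368, G_1 = 10^(14.3/10) = 26.92
  Stage 2: F_2 = 10^(8.91/10) = 7.780, G_2 = 10^(−7.61/10) = 0.1734
Friis cascade:
  F = 1.368 + (7.780 − 1)/26.92 = 1.620
NF = 10 log₁₀(1.620) = 2.09 dB

2.09 dB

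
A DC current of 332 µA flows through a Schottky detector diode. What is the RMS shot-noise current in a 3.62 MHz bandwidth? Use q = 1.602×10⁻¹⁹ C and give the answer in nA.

19.6 nA

I_n = √(2qI·B)
2qI·B = 2 × 1.602×10⁻¹⁹ × 3.32×10⁻⁴ × 3.62×10⁶ = 3.85×10⁻¹⁶ A²
I_n = √(3.85×10⁻¹⁶) = 1.96×10⁻⁸ A = 19.6 nA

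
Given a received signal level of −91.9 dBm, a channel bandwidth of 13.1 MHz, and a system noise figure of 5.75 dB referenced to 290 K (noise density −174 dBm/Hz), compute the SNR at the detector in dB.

5.2 dB

Noise floor: N = −174 + 10 log₁₀(B) + NF
10 log₁₀(1.31×10⁷) = 71.17 dB
N = −174 + 71.17 + 5.75 = −97.08 dBm
SNR = P_sig − N = −91.9 − (−97.08) = 5.18 dB → 5.2 dB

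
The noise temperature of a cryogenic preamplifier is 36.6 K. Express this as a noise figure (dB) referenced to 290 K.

0.516 dB

F = 1 + T_e/T₀ = 1 + 36.6/290 = 1.12621
NF = 10 log₁₀(1.12621) = 0.516 dB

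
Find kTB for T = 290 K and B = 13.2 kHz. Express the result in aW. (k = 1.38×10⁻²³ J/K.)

P_n = kTB = 1.38×10⁻²³ × 290 × 1.32×10⁴ = 5.28×10⁻¹⁷ W = 52.8 aW

52.8 aW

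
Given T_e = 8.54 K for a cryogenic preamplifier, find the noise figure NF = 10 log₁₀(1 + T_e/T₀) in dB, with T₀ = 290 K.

F = 1 + T_e/T₀ = 1 + 8.54/290 = 1.02945
NF = 10 log₁₀(1.02945) = 0.126 dB

0.126 dB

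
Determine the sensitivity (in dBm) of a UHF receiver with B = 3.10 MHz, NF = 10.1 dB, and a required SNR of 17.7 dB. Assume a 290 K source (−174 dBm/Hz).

−81.3 dBm

Sensitivity = −174 + 10 log₁₀(B) + NF + SNR_min
= −174 + 64.91 + 10.1 + 17.7
= −81.29 dBm → −81.3 dBm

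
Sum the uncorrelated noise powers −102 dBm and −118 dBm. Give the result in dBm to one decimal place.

Convert to linear, add, convert back:
P₁ = 6.31×10⁻¹⁴ W, P₂ = 1.58×10⁻¹⁵ W
P_tot = 6.47×10⁻¹⁴ W → 10 log₁₀(P_tot / 10⁻³) = −101.9 dBm

−101.9 dBm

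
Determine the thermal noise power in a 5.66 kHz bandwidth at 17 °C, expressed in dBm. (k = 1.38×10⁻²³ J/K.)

−136.4 dBm

T = 17 °C + 273.15 = 290.15 K
P_n = kTB = 1.38×10⁻²³ × 290.15 × 5.66×10³ = 2.27×10⁻¹⁷ W
In dBm: 10 log₁₀(2.27×10⁻¹⁷ / 10⁻³) = −136.4 dBm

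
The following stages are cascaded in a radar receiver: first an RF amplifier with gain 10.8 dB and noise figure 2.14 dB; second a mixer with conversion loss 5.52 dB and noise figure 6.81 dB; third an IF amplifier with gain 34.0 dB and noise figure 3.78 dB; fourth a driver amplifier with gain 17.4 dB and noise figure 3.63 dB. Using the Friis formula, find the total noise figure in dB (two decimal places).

Convert to linear (a loss of L dB is a gain of −L dB): F_i = 10^(NF_i/10), G_i = 10^(G_i,dB/10)
  Stage 1: F_1 = 10^(2.14/10) = 1.637, G_1 = 10^(10.8/10) = 12.02
  Stage 2: F_2 = 10^(6.81/10) = 4.797, G_2 = 10^(−5.52/10) = 0.2805
  Stage 3: F_3 = 10^(3.78/10) = 2.388, G_3 = 10^(34.0/10) = 2512
  Stage 4: F_4 = 10^(3.63/10) = 2.307, G_4 = 10^(17.4/10) = 54.95
Friis cascade:
  F = 1.637 + (4.797 − 1)/12.02 + (2.388 − 1)/3.373 + (2.307 − 1)/8472 = 2.364
NF = 10 log₁₀(2.364) = 3.74 dB

3.74 dB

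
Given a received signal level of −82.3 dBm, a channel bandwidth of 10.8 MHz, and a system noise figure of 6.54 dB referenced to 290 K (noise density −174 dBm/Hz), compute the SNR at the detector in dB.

14.8 dB

Noise floor: N = −174 + 10 log₁₀(B) + NF
10 log₁₀(1.08×10⁷) = 70.33 dB
N = −174 + 70.33 + 6.54 = −97.13 dBm
SNR = P_sig − N = −82.3 − (−97.13) = 14.83 dB → 14.8 dB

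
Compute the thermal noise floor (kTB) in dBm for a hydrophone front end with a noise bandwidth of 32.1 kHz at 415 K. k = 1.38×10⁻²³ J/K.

−127.4 dBm

P_n = kTB = 1.38×10⁻²³ × 415 × 3.21×10⁴ = 1.84×10⁻¹⁶ W
In dBm: 10 log₁₀(1.84×10⁻¹⁶ / 10⁻³) = −127.4 dBm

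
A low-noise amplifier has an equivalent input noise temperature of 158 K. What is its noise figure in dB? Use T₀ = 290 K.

1.89 dB

F = 1 + T_e/T₀ = 1 + 158/290 = 1.54483
NF = 10 log₁₀(1.54483) = 1.89 dB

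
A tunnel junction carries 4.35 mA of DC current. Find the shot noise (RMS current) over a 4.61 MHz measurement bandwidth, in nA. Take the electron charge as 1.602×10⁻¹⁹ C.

80.2 nA

I_n = √(2qI·B)
2qI·B = 2 × 1.602×10⁻¹⁹ × 4.35×10⁻³ × 4.61×10⁶ = 6.43×10⁻¹⁵ A²
I_n = √(6.43×10⁻¹⁵) = 8.02×10⁻⁸ A = 80.2 nA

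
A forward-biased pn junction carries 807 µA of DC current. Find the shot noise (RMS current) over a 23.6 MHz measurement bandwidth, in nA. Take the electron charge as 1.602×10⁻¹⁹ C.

78.1 nA

I_n = √(2qI·B)
2qI·B = 2 × 1.602×10⁻¹⁹ × 8.07×10⁻⁴ × 2.36×10⁷ = 6.10×10⁻¹⁵ A²
I_n = √(6.10×10⁻¹⁵) = 7.81×10⁻⁸ A = 78.1 nA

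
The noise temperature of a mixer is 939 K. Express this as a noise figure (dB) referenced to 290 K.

F = 1 + T_e/T₀ = 1 + 939/290 = 4.23793
NF = 10 log₁₀(4.23793) = 6.27 dB

6.27 dB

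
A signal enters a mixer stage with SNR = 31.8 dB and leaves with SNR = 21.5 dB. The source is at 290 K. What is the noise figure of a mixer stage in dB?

NF (dB) = SNR_in(dB) − SNR_out(dB) when the source is at T₀
NF = 31.8 − 21.5 = 10.3 dB

10.3 dB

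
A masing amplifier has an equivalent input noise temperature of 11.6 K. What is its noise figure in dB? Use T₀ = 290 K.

F = 1 + T_e/T₀ = 1 + 11.6/290 = 1.04
NF = 10 log₁₀(1.04) = 0.170 dB

0.170 dB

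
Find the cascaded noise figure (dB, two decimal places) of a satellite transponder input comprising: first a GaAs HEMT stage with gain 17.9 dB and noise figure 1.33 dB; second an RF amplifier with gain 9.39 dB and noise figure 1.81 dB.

Convert to linear (a loss of L dB is a gain of −L dB): F_i = 10^(NF_i/10), G_i = 10^(G_i,dB/10)
  Stage 1: F_1 = 10^(1.33/10) = 1.358, G_1 = 10^(17.9/10) = 61.66
  Stage 2: F_2 = 10^(1.81/10) = 1.517, G_2 = 10^(9.39/10) = 8.690
Friis cascade:
  F = 1.358 + (1.517 − 1)/61.66 = 1.367
NF = 10 log₁₀(1.367) = 1.36 dB

1.36 dB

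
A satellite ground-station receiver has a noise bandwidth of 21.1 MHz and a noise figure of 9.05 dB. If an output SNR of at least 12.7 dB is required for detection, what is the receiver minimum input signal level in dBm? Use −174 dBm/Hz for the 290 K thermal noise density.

−79.0 dBm

Sensitivity = −174 + 10 log₁₀(B) + NF + SNR_min
= −174 + 73.24 + 9.05 + 12.7
= −79.01 dBm → −79.0 dBm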